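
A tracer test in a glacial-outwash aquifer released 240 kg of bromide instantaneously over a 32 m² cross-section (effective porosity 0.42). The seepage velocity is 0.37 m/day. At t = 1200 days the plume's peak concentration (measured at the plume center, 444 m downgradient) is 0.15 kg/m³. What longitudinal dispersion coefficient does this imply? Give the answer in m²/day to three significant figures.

0.940 m²/day

At the plume center C_max = M/(n_e·A·√(4πDt)), so D = M²/(4πt·(n_e·A·C_max)²).
n_e·A·C_max = 0.42 × 32 × 0.15 = 2.016 kg/m.
D = 240²/(4π × 1200 × 2.016²) = 0.940 m²/day.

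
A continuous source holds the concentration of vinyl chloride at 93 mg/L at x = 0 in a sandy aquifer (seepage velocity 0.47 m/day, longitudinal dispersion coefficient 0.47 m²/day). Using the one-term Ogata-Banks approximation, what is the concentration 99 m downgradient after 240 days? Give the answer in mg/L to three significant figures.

76.3 mg/L

For a continuous step input, C/C₀ ≈ ½·erfc((x−vt)/(2√(Dt))).
vt = 0.47 × 240 = 112.8 m and 2√(Dt) = 2√(0.47 × 240) = 21.24 m.
Argument (x−vt)/(2√(Dt)) = (99 − 112.8)/21.24 = -0.6497; ½·erfc(-0.6497) = 0.8209.
C = 93 × 0.8209 = 76.3 mg/L.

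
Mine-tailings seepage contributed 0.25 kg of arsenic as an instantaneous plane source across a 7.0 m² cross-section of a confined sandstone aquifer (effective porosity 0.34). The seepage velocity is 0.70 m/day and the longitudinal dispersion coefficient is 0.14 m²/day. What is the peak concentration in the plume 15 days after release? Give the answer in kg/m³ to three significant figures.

0.0204 kg/m³

The peak of an instantaneous 1D plume sits at x = vt; there the Gaussian factor is 1 and C_max = M/(n_e·A·√(4πDt)), where n_e·A is the pore area the mass is dissolved in.
√(4πDt) = √(4π × 0.14 × 15) = 5.137 m, so C_max = 0.25/(0.34 × 7.0 × 5.137) = 0.0204 kg/m³.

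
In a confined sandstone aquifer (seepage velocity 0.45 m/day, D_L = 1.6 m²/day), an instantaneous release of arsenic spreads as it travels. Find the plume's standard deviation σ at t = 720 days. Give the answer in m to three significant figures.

48.0 m

Dispersive spreading gives a Gaussian with σ² = 2Dt; advection only shifts the center.
σ = √(2 × 1.6 × 720) = 48.0 m.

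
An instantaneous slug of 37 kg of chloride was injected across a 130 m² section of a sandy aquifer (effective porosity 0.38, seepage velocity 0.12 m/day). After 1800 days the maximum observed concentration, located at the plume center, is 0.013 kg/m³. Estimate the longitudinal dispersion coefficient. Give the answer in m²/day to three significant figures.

At the plume center C_max = M/(n_e·A·√(4πDt)), so D = M²/(4πt·(n_e·A·C_max)²).
n_e·A·C_max = 0.38 × 130 × 0.013 = 0.6422 kg/m.
D = 37²/(4π × 1800 × 0.6422²) = 0.147 m²/day.

0.147 m²/day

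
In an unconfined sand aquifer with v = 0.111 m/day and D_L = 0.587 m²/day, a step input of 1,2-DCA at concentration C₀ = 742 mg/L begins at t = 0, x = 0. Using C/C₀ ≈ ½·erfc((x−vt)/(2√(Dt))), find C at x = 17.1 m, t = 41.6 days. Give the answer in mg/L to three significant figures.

For a continuous step input, C/C₀ ≈ ½·erfc((x−vt)/(2√(Dt))).
vt = 0.111 × 41.6 = 4.6176 m and 2√(Dt) = 2√(0.587 × 41.6) = 9.883 m.
Argument (x−vt)/(2√(Dt)) = (17.1 − 4.6176)/9.883 = 1.263; ½·erfc(1.263) = 0.03704.
C = 742 × 0.03704 = 27.5 mg/L.

27.5 mg/L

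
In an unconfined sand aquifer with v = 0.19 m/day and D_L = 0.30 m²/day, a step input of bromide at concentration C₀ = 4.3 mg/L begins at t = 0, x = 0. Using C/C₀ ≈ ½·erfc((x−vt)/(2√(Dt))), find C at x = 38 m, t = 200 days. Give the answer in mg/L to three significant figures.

For a continuous step input, C/C₀ ≈ ½·erfc((x−vt)/(2√(Dt))).
vt = 0.19 × 200 = 38 m and 2√(Dt) = 2√(0.30 × 200) = 15.49 m.
Argument (x−vt)/(2√(Dt)) = (38 − 38)/15.49 = 0; ½·erfc(0) = 0.5000.
C = 4.3 × 0.5000 = 2.15 mg/L.

2.15 mg/L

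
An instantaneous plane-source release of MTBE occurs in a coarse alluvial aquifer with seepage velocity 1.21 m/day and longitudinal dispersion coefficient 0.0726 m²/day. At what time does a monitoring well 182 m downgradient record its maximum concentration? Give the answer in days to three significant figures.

For the 1D instantaneous-source solution, setting ∂C/∂t = 0 at fixed x gives v²t² + 2Dt − x² = 0, so t = (√(D² + v²x²) − D)/v².
√(D² + v²x²) = √(0.0726² + 1.21² × 182²) = 220.2; v² = 1.4641.
t = (220.2 − 0.0726)/1.4641 = 150 days (vs. the pure-advection estimate x/v = 150 d).

150 days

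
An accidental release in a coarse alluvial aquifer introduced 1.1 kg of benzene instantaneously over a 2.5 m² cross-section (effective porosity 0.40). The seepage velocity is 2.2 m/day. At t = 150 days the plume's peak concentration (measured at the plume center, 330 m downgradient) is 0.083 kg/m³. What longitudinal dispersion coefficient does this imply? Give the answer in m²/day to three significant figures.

0.0932 m²/day

At the plume center C_max = M/(n_e·A·√(4πDt)), so D = M²/(4πt·(n_e·A·C_max)²).
n_e·A·C_max = 0.40 × 2.5 × 0.083 = 0.08300 kg/m.
D = 1.1²/(4π × 150 × 0.08300²) = 0.0932 m²/day.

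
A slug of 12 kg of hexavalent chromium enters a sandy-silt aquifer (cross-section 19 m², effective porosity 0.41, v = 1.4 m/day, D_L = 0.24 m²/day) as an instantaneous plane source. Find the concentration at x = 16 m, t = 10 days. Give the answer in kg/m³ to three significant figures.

0.185 kg/m³

For an instantaneous plane source, C(x,t) = M/(n_e·A·√(4πDt)) · exp(−(x−vt)²/(4Dt)), with n_e·A the pore (flow) area.
Plume center vt = 1.4 × 10 = 14 m, so the well at 16 m is 2 m downgradient of the peak.
√(4πDt) = 5.492 m, giving peak height M/(n_e·A·√(4πDt)) = 12/(0.41 × 19 × 5.492) = 0.2805 kg/m³.
(x−vt)²/(4Dt) = (2)²/(4 × 0.24 × 10) = 0.4167; exp(−0.4167) = 0.6592.
C = 0.2805 × 0.6592 = 0.185 kg/m³.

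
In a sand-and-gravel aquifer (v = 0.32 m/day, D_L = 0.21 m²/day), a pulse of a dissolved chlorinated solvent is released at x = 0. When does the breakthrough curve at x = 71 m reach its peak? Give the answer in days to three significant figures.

220 days

For the 1D instantaneous-source solution, setting ∂C/∂t = 0 at fixed x gives v²t² + 2Dt − x² = 0, so t = (√(D² + v²x²) − D)/v².
√(D² + v²x²) = √(0.21² + 0.32² × 71²) = 22.72; v² = 0.1024.
t = (22.72 − 0.21)/0.1024 = 220 days (vs. the pure-advection estimate x/v = 222 d).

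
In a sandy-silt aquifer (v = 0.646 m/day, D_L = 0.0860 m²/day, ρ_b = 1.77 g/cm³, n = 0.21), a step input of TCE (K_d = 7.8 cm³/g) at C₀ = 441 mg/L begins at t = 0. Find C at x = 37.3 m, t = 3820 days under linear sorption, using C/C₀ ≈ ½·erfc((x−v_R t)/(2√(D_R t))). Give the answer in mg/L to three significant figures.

202 mg/L

Retardation factor R = 1 + ρ_b·K_d/n = 1 + 1.77 × 7.8/0.21 = 66.74.
Sorption retards both mechanisms: v_R = v/R = 0.009679 m/day, D_R = D/R = 0.001289 m²/day.
v_R·t = 0.009679 × 3820 = 36.97378 m; 2√(D_R t) = 4.438 m; argument = (37.3 − 36.97378)/4.438 = 0.07351.
C = C₀ × ½·erfc(0.07351) = 441 × 0.4586 = 202 mg/L.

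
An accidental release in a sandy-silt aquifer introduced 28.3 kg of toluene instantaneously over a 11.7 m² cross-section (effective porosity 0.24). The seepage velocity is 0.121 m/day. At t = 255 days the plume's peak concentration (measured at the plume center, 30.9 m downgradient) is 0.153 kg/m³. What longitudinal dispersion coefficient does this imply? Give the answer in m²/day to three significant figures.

1.35 m²/day

At the plume center C_max = M/(n_e·A·√(4πDt)), so D = M²/(4πt·(n_e·A·C_max)²).
n_e·A·C_max = 0.24 × 11.7 × 0.153 = 0.4296 kg/m.
D = 28.3²/(4π × 255 × 0.4296²) = 1.35 m²/day.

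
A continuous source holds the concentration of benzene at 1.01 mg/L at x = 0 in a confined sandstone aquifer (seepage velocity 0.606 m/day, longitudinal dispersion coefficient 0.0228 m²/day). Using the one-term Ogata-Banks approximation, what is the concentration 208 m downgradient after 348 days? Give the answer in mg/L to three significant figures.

For a continuous step input, C/C₀ ≈ ½·erfc((x−vt)/(2√(Dt))).
vt = 0.606 × 348 = 210.888 m and 2√(Dt) = 2√(0.0228 × 348) = 5.634 m.
Argument (x−vt)/(2√(Dt)) = (208 − 210.888)/5.634 = -0.5126; ½·erfc(-0.5126) = 0.7658.
C = 1.01 × 0.7658 = 0.773 mg/L.

0.773 mg/L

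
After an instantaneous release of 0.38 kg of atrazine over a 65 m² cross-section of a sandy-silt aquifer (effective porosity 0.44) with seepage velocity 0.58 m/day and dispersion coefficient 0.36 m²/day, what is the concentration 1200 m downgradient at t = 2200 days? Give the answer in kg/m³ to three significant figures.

2.15e-05 kg/m³

For an instantaneous plane source, C(x,t) = M/(n_e·A·√(4πDt)) · exp(−(x−vt)²/(4Dt)), with n_e·A the pore (flow) area.
Plume center vt = 0.58 × 2200 = 1276 m, so the well at 1200 m is 76 m upgradient of the peak.
√(4πDt) = 99.76 m, giving peak height M/(n_e·A·√(4πDt)) = 0.38/(0.44 × 65 × 99.76) = 0.0001332 kg/m³.
(x−vt)²/(4Dt) = (-76)²/(4 × 0.36 × 2200) = 1.823; exp(−1.823) = 0.1615.
C = 0.0001332 × 0.1615 = 2.15e-05 kg/m³.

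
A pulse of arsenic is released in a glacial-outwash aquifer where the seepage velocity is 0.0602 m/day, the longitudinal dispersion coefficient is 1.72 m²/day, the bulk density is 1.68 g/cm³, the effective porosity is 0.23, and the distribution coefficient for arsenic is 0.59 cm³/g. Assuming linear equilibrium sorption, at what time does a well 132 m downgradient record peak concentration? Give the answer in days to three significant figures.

9390 days

Retardation factor R = 1 + ρ_b·K_d/n = 1 + 1.68 × 0.59/0.23 = 5.310.
Sorption retards both mechanisms: v_R = v/R = 0.01134 m/day, D_R = D/R = 0.3239 m²/day.
Peak time from v_R²t² + 2D_R t − x² = 0: t = (√(D_R² + v_R²x²) − D_R)/v_R².
√(D_R² + v_R²x²) = √(0.3239² + 0.01134² × 132²) = 1.532; v_R² = 0.0001286.
t = (1.532 − 0.3239)/0.0001286 = 9390 days.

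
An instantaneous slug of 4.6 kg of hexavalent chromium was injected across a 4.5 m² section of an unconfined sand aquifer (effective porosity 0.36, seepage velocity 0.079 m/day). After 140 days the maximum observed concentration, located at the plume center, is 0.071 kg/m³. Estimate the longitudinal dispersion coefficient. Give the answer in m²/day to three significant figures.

At the plume center C_max = M/(n_e·A·√(4πDt)), so D = M²/(4πt·(n_e·A·C_max)²).
n_e·A·C_max = 0.36 × 4.5 × 0.071 = 0.1150 kg/m.
D = 4.6²/(4π × 140 × 0.1150²) = 0.909 m²/day.

0.909 m²/day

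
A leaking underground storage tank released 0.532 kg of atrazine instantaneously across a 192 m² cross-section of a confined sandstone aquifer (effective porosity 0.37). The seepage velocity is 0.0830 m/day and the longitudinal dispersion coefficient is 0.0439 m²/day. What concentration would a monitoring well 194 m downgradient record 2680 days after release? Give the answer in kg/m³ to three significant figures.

For an instantaneous plane source, C(x,t) = M/(n_e·A·√(4πDt)) · exp(−(x−vt)²/(4Dt)), with n_e·A the pore (flow) area.
Plume center vt = 0.0830 × 2680 = 222.44 m, so the well at 194 m is 28.44 m upgradient of the peak.
√(4πDt) = 38.45 m, giving peak height M/(n_e·A·√(4πDt)) = 0.532/(0.37 × 192 × 38.45) = 0.0001948 kg/m³.
(x−vt)²/(4Dt) = (-28.44)²/(4 × 0.0439 × 2680) = 1.719; exp(−1.719) = 0.1792.
C = 0.0001948 × 0.1792 = 3.49e-05 kg/m³.

3.49e-05 kg/m³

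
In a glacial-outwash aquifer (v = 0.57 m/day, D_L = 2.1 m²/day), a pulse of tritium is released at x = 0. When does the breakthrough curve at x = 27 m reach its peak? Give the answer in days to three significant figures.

41.3 days

For the 1D instantaneous-source solution, setting ∂C/∂t = 0 at fixed x gives v²t² + 2Dt − x² = 0, so t = (√(D² + v²x²) − D)/v².
√(D² + v²x²) = √(2.1² + 0.57² × 27²) = 15.53; v² = 0.3249.
t = (15.53 − 2.1)/0.3249 = 41.3 days (vs. the pure-advection estimate x/v = 47.4 d).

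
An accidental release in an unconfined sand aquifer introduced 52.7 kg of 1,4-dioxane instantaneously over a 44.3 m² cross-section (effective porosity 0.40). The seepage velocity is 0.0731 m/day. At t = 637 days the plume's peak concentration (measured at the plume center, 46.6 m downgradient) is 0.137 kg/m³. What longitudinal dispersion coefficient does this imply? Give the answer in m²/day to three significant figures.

At the plume center C_max = M/(n_e·A·√(4πDt)), so D = M²/(4πt·(n_e·A·C_max)²).
n_e·A·C_max = 0.40 × 44.3 × 0.137 = 2.428 kg/m.
D = 52.7²/(4π × 637 × 2.428²) = 0.0589 m²/day.

0.0589 m²/day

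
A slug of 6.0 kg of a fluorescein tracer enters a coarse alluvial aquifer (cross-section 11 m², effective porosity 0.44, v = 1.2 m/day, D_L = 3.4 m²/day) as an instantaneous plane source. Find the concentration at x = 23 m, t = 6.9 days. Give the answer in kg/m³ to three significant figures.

For an instantaneous plane source, C(x,t) = M/(n_e·A·√(4πDt)) · exp(−(x−vt)²/(4Dt)), with n_e·A the pore (flow) area.
Plume center vt = 1.2 × 6.9 = 8.28 m, so the well at 23 m is 14.72 m downgradient of the peak.
√(4πDt) = 17.17 m, giving peak height M/(n_e·A·√(4πDt)) = 6.0/(0.44 × 11 × 17.17) = 0.07220 kg/m³.
(x−vt)²/(4Dt) = (14.72)²/(4 × 3.4 × 6.9) = 2.309; exp(−2.309) = 0.09936.
C = 0.07220 × 0.09936 = 0.00717 kg/m³.

0.00717 kg/m³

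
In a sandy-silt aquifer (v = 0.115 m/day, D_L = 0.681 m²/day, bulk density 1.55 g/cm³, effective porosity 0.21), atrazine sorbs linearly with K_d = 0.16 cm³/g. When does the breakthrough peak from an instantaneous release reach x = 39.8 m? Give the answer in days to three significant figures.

Retardation factor R = 1 + ρ_b·K_d/n = 1 + 1.55 × 0.16/0.21 = 2.181.
Sorption retards both mechanisms: v_R = v/R = 0.05273 m/day, D_R = D/R = 0.3122 m²/day.
Peak time from v_R²t² + 2D_R t − x² = 0: t = (√(D_R² + v_R²x²) − D_R)/v_R².
√(D_R² + v_R²x²) = √(0.3122² + 0.05273² × 39.8²) = 2.122; v_R² = 0.002780.
t = (2.122 − 0.3122)/0.002780 = 651 days.

651 days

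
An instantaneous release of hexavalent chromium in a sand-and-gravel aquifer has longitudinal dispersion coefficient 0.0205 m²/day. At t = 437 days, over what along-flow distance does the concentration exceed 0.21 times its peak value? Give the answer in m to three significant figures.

15.0 m

The plume is Gaussian with σ = √(2Dt) = √(2 × 0.0205 × 437) = 4.233 m.
C/C_peak = exp(−Δx²/(2σ²)) = 0.21 ⇒ Δx = σ·√(−2 ln 0.21) = 4.233 × 1.767 = 7.480 m.
Width = 2Δx = 15.0 m.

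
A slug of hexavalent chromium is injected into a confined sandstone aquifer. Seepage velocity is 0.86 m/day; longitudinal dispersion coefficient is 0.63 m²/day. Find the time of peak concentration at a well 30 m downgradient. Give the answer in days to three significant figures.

For the 1D instantaneous-source solution, setting ∂C/∂t = 0 at fixed x gives v²t² + 2Dt − x² = 0, so t = (√(D² + v²x²) − D)/v².
√(D² + v²x²) = √(0.63² + 0.86² × 30²) = 25.81; v² = 0.7396.
t = (25.81 − 0.63)/0.7396 = 34.0 days (vs. the pure-advection estimate x/v = 34.9 d).

34.0 days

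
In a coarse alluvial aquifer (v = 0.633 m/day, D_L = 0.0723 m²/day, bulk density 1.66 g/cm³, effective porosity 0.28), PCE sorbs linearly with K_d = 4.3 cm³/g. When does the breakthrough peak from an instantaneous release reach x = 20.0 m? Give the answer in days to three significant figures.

832 days

Retardation factor R = 1 + ρ_b·K_d/n = 1 + 1.66 × 4.3/0.28 = 26.49.
Sorption retards both mechanisms: v_R = v/R = 0.02390 m/day, D_R = D/R = 0.002729 m²/day.
Peak time from v_R²t² + 2D_R t − x² = 0: t = (√(D_R² + v_R²x²) − D_R)/v_R².
√(D_R² + v_R²x²) = √(0.002729² + 0.02390² × 20.0²) = 0.4780; v_R² = 0.0005712.
t = (0.4780 − 0.002729)/0.0005712 = 832 days.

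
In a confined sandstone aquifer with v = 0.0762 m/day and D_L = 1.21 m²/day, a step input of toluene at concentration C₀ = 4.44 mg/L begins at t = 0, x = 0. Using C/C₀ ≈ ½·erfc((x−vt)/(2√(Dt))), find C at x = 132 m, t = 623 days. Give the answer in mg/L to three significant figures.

For a continuous step input, C/C₀ ≈ ½·erfc((x−vt)/(2√(Dt))).
vt = 0.0762 × 623 = 47.4726 m and 2√(Dt) = 2√(1.21 × 623) = 54.91 m.
Argument (x−vt)/(2√(Dt)) = (132 − 47.4726)/54.91 = 1.539; ½·erfc(1.539) = 0.01476.
C = 4.44 × 0.01476 = 0.0655 mg/L.

0.0655 mg/L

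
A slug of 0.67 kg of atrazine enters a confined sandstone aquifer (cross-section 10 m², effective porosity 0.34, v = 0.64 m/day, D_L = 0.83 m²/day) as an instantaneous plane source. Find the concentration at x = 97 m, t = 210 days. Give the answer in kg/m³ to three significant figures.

For an instantaneous plane source, C(x,t) = M/(n_e·A·√(4πDt)) · exp(−(x−vt)²/(4Dt)), with n_e·A the pore (flow) area.
Plume center vt = 0.64 × 210 = 134.4 m, so the well at 97 m is 37.4 m upgradient of the peak.
√(4πDt) = 46.80 m, giving peak height M/(n_e·A·√(4πDt)) = 0.67/(0.34 × 10 × 46.80) = 0.004211 kg/m³.
(x−vt)²/(4Dt) = (-37.4)²/(4 × 0.83 × 210) = 2.006; exp(−2.006) = 0.1345.
C = 0.004211 × 0.1345 = 0.000566 kg/m³.

0.000566 kg/m³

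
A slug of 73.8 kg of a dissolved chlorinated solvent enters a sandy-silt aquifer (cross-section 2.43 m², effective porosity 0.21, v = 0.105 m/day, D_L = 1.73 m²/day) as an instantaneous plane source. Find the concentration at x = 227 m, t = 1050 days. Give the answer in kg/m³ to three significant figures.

0.147 kg/m³

For an instantaneous plane source, C(x,t) = M/(n_e·A·√(4πDt)) · exp(−(x−vt)²/(4Dt)), with n_e·A the pore (flow) area.
Plume center vt = 0.105 × 1050 = 110.25 m, so the well at 227 m is 116.75 m downgradient of the peak.
√(4πDt) = 151.1 m, giving peak height M/(n_e·A·√(4πDt)) = 73.8/(0.21 × 2.43 × 151.1) = 0.9571 kg/m³.
(x−vt)²/(4Dt) = (116.75)²/(4 × 1.73 × 1050) = 1.876; exp(−1.876) = 0.1532.
C = 0.9571 × 0.1532 = 0.147 kg/m³.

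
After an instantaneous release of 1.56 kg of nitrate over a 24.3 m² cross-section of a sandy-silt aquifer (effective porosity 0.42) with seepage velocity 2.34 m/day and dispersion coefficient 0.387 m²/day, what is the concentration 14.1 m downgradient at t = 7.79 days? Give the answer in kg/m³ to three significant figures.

0.00604 kg/m³

For an instantaneous plane source, C(x,t) = M/(n_e·A·√(4πDt)) · exp(−(x−vt)²/(4Dt)), with n_e·A the pore (flow) area.
Plume center vt = 2.34 × 7.79 = 18.2286 m, so the well at 14.1 m is 4.1286 m upgradient of the peak.
√(4πDt) = 6.155 m, giving peak height M/(n_e·A·√(4πDt)) = 1.56/(0.42 × 24.3 × 6.155) = 0.02483 kg/m³.
(x−vt)²/(4Dt) = (-4.1286)²/(4 × 0.387 × 7.79) = 1.414; exp(−1.414) = 0.2432.
C = 0.02483 × 0.2432 = 0.00604 kg/m³.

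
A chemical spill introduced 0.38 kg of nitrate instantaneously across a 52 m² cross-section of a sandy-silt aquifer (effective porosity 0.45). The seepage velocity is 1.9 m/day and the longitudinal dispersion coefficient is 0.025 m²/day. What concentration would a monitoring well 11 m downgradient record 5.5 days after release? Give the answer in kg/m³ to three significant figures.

0.00713 kg/m³

For an instantaneous plane source, C(x,t) = M/(n_e·A·√(4πDt)) · exp(−(x−vt)²/(4Dt)), with n_e·A the pore (flow) area.
Plume center vt = 1.9 × 5.5 = 10.45 m, so the well at 11 m is 0.55 m downgradient of the peak.
√(4πDt) = 1.314 m, giving peak height M/(n_e·A·√(4πDt)) = 0.38/(0.45 × 52 × 1.314) = 0.01236 kg/m³.
(x−vt)²/(4Dt) = (0.55)²/(4 × 0.025 × 5.5) = 0.5500; exp(−0.5500) = 0.5769.
C = 0.01236 × 0.5769 = 0.00713 kg/m³.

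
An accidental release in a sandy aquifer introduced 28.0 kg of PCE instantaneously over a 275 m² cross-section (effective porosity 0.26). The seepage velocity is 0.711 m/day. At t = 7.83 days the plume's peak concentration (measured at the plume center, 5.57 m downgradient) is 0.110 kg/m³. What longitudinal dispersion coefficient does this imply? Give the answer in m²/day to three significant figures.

0.129 m²/day

At the plume center C_max = M/(n_e·A·√(4πDt)), so D = M²/(4πt·(n_e·A·C_max)²).
n_e·A·C_max = 0.26 × 275 × 0.110 = 7.865 kg/m.
D = 28.0²/(4π × 7.83 × 7.865²) = 0.129 m²/day.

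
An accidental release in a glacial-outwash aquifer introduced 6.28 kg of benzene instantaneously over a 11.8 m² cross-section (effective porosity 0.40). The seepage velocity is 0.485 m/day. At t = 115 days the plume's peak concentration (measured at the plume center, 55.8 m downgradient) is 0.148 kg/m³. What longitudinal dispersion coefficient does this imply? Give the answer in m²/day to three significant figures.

At the plume center C_max = M/(n_e·A·√(4πDt)), so D = M²/(4πt·(n_e·A·C_max)²).
n_e·A·C_max = 0.40 × 11.8 × 0.148 = 0.6986 kg/m.
D = 6.28²/(4π × 115 × 0.6986²) = 0.0559 m²/day.

0.0559 m²/day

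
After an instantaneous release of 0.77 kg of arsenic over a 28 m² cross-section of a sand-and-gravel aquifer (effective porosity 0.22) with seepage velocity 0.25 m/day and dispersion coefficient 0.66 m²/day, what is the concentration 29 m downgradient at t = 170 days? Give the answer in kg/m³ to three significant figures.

0.00222 kg/m³

For an instantaneous plane source, C(x,t) = M/(n_e·A·√(4πDt)) · exp(−(x−vt)²/(4Dt)), with n_e·A the pore (flow) area.
Plume center vt = 0.25 × 170 = 42.5 m, so the well at 29 m is 13.5 m upgradient of the peak.
√(4πDt) = 37.55 m, giving peak height M/(n_e·A·√(4πDt)) = 0.77/(0.22 × 28 × 37.55) = 0.003329 kg/m³.
(x−vt)²/(4Dt) = (-13.5)²/(4 × 0.66 × 170) = 0.4061; exp(−0.4061) = 0.6662.
C = 0.003329 × 0.6662 = 0.00222 kg/m³.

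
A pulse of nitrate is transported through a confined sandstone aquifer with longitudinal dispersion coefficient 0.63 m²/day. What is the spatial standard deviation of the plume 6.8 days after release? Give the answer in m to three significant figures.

2.93 m

Dispersive spreading gives a Gaussian with σ² = 2Dt; advection only shifts the center.
σ = √(2 × 0.63 × 6.8) = 2.93 m.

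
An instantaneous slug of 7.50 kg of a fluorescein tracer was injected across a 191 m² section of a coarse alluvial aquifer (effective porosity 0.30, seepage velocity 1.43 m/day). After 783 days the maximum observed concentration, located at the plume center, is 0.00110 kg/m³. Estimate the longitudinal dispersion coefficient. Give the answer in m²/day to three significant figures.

At the plume center C_max = M/(n_e·A·√(4πDt)), so D = M²/(4πt·(n_e·A·C_max)²).
n_e·A·C_max = 0.30 × 191 × 0.00110 = 0.06303 kg/m.
D = 7.50²/(4π × 783 × 0.06303²) = 1.44 m²/day.

1.44 m²/day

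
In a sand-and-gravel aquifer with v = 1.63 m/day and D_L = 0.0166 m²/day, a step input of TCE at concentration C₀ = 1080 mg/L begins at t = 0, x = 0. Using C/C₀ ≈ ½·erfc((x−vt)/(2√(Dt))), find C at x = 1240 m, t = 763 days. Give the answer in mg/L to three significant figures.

For a continuous step input, C/C₀ ≈ ½·erfc((x−vt)/(2√(Dt))).
vt = 1.63 × 763 = 1243.69 m and 2√(Dt) = 2√(0.0166 × 763) = 7.118 m.
Argument (x−vt)/(2√(Dt)) = (1240 − 1243.69)/7.118 = -0.5184; ½·erfc(-0.5184) = 0.7683.
C = 1080 × 0.7683 = 830 mg/L.

830 mg/L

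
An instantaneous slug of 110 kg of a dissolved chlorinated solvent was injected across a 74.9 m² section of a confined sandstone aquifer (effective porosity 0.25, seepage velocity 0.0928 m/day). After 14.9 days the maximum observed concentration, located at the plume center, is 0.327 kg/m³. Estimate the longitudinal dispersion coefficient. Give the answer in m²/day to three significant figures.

At the plume center C_max = M/(n_e·A·√(4πDt)), so D = M²/(4πt·(n_e·A·C_max)²).
n_e·A·C_max = 0.25 × 74.9 × 0.327 = 6.123 kg/m.
D = 110²/(4π × 14.9 × 6.123²) = 1.72 m²/day.

1.72 m²/day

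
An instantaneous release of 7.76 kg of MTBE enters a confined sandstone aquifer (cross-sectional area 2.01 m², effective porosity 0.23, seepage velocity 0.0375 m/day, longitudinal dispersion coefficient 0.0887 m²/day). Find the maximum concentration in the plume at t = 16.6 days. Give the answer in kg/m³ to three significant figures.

The peak of an instantaneous 1D plume sits at x = vt; there the Gaussian factor is 1 and C_max = M/(n_e·A·√(4πDt)), where n_e·A is the pore area the mass is dissolved in.
√(4πDt) = √(4π × 0.0887 × 16.6) = 4.302 m, so C_max = 7.76/(0.23 × 2.01 × 4.302) = 3.90 kg/m³.

3.90 kg/m³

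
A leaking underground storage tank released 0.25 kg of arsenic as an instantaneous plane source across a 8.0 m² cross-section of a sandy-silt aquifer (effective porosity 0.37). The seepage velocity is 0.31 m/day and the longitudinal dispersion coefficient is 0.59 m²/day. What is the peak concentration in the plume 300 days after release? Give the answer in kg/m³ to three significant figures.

The peak of an instantaneous 1D plume sits at x = vt; there the Gaussian factor is 1 and C_max = M/(n_e·A·√(4πDt)), where n_e·A is the pore area the mass is dissolved in.
√(4πDt) = √(4π × 0.59 × 300) = 47.16 m, so C_max = 0.25/(0.37 × 8.0 × 47.16) = 0.00179 kg/m³.

0.00179 kg/m³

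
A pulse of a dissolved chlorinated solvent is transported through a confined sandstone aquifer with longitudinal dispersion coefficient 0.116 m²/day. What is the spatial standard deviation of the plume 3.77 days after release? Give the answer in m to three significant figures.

Dispersive spreading gives a Gaussian with σ² = 2Dt; advection only shifts the center.
σ = √(2 × 0.116 × 3.77) = 0.935 m.

0.935 m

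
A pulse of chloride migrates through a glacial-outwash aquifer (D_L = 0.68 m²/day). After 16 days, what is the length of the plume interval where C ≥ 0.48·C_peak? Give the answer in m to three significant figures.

11.3 m

The plume is Gaussian with σ = √(2Dt) = √(2 × 0.68 × 16) = 4.665 m.
C/C_peak = exp(−Δx²/(2σ²)) = 0.48 ⇒ Δx = σ·√(−2 ln 0.48) = 4.665 × 1.212 = 5.654 m.
Width = 2Δx = 11.3 m.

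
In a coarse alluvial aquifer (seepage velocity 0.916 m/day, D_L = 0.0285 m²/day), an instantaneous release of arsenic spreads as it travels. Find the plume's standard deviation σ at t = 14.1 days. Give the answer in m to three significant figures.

Dispersive spreading gives a Gaussian with σ² = 2Dt; advection only shifts the center.
σ = √(2 × 0.0285 × 14.1) = 0.896 m.

0.896 m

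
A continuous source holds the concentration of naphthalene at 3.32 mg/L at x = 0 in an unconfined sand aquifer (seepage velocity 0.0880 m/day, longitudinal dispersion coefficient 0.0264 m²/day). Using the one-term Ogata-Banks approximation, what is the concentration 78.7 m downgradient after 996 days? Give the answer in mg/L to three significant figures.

For a continuous step input, C/C₀ ≈ ½·erfc((x−vt)/(2√(Dt))).
vt = 0.0880 × 996 = 87.648 m and 2√(Dt) = 2√(0.0264 × 996) = 10.26 m.
Argument (x−vt)/(2√(Dt)) = (78.7 − 87.648)/10.26 = -0.8721; ½·erfc(-0.8721) = 0.8913.
C = 3.32 × 0.8913 = 2.96 mg/L.

2.96 mg/L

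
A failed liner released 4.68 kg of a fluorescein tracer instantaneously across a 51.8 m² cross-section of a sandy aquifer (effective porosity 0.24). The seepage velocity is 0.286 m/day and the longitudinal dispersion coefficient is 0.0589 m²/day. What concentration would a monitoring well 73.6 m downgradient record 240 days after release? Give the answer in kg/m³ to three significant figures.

For an instantaneous plane source, C(x,t) = M/(n_e·A·√(4πDt)) · exp(−(x−vt)²/(4Dt)), with n_e·A the pore (flow) area.
Plume center vt = 0.286 × 240 = 68.64 m, so the well at 73.6 m is 4.96 m downgradient of the peak.
√(4πDt) = 13.33 m, giving peak height M/(n_e·A·√(4πDt)) = 4.68/(0.24 × 51.8 × 13.33) = 0.02824 kg/m³.
(x−vt)²/(4Dt) = (4.96)²/(4 × 0.0589 × 240) = 0.4351; exp(−0.4351) = 0.6472.
C = 0.02824 × 0.6472 = 0.0183 kg/m³.

0.0183 kg/m³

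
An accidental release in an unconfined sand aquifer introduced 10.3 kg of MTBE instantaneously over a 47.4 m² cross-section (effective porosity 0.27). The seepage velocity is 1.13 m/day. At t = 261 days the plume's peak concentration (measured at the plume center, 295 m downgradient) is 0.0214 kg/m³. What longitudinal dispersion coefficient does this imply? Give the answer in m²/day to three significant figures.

0.431 m²/day

At the plume center C_max = M/(n_e·A·√(4πDt)), so D = M²/(4πt·(n_e·A·C_max)²).
n_e·A·C_max = 0.27 × 47.4 × 0.0214 = 0.2739 kg/m.
D = 10.3²/(4π × 261 × 0.2739²) = 0.431 m²/day.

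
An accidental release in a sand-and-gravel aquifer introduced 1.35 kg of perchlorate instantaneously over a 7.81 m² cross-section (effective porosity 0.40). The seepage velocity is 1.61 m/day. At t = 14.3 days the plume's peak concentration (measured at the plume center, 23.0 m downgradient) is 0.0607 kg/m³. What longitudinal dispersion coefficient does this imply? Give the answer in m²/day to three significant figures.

At the plume center C_max = M/(n_e·A·√(4πDt)), so D = M²/(4πt·(n_e·A·C_max)²).
n_e·A·C_max = 0.40 × 7.81 × 0.0607 = 0.1896 kg/m.
D = 1.35²/(4π × 14.3 × 0.1896²) = 0.282 m²/day.

0.282 m²/day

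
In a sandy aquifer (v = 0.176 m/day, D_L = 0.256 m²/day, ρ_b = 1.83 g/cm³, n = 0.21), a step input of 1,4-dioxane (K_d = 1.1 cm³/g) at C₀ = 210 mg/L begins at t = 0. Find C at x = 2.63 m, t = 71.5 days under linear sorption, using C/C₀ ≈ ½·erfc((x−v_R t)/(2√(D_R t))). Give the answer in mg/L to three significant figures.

46.0 mg/L

Retardation factor R = 1 + ρ_b·K_d/n = 1 + 1.83 × 1.1/0.21 = 10.59.
Sorption retards both mechanisms: v_R = v/R = 0.01662 m/day, D_R = D/R = 0.02417 m²/day.
v_R·t = 0.01662 × 71.5 = 1.18833 m; 2√(D_R t) = 2.629 m; argument = (2.63 − 1.18833)/2.629 = 0.5484.
C = C₀ × ½·erfc(0.5484) = 210 × 0.2190 = 46.0 mg/L.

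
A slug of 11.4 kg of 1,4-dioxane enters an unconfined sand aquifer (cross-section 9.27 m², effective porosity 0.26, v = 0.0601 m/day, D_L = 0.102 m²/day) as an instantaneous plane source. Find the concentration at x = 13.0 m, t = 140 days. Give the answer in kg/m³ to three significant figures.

For an instantaneous plane source, C(x,t) = M/(n_e·A·√(4πDt)) · exp(−(x−vt)²/(4Dt)), with n_e·A the pore (flow) area.
Plume center vt = 0.0601 × 140 = 8.414 m, so the well at 13.0 m is 4.586 m downgradient of the peak.
√(4πDt) = 13.40 m, giving peak height M/(n_e·A·√(4πDt)) = 11.4/(0.26 × 9.27 × 13.40) = 0.3530 kg/m³.
(x−vt)²/(4Dt) = (4.586)²/(4 × 0.102 × 140) = 0.3682; exp(−0.3682) = 0.6920.
C = 0.3530 × 0.6920 = 0.244 kg/m³.

0.244 kg/m³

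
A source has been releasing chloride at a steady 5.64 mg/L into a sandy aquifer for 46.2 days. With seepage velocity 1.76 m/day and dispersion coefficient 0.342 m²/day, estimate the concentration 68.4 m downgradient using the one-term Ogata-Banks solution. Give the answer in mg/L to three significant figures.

For a continuous step input, C/C₀ ≈ ½·erfc((x−vt)/(2√(Dt))).
vt = 1.76 × 46.2 = 81.312 m and 2√(Dt) = 2√(0.342 × 46.2) = 7.950 m.
Argument (x−vt)/(2√(Dt)) = (68.4 − 81.312)/7.950 = -1.624; ½·erfc(-1.624) = 0.9892.
C = 5.64 × 0.9892 = 5.58 mg/L.

5.58 mg/L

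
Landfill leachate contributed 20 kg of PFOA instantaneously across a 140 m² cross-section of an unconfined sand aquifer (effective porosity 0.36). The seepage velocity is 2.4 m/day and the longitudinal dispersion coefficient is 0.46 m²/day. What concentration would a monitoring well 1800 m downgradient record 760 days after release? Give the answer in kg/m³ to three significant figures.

For an instantaneous plane source, C(x,t) = M/(n_e·A·√(4πDt)) · exp(−(x−vt)²/(4Dt)), with n_e·A the pore (flow) area.
Plume center vt = 2.4 × 760 = 1824 m, so the well at 1800 m is 24 m upgradient of the peak.
√(4πDt) = 66.28 m, giving peak height M/(n_e·A·√(4πDt)) = 20/(0.36 × 140 × 66.28) = 0.005987 kg/m³.
(x−vt)²/(4Dt) = (-24)²/(4 × 0.46 × 760) = 0.4119; exp(−0.4119) = 0.6624.
C = 0.005987 × 0.6624 = 0.00397 kg/m³.

0.00397 kg/m³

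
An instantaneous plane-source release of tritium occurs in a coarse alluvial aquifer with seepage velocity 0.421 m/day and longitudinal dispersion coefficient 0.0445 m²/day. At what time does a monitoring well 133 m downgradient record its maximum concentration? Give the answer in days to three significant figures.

316 days

For the 1D instantaneous-source solution, setting ∂C/∂t = 0 at fixed x gives v²t² + 2Dt − x² = 0, so t = (√(D² + v²x²) − D)/v².
√(D² + v²x²) = √(0.0445² + 0.421² × 133²) = 55.99; v² = 0.177241.
t = (55.99 − 0.0445)/0.177241 = 316 days (vs. the pure-advection estimate x/v = 316 d).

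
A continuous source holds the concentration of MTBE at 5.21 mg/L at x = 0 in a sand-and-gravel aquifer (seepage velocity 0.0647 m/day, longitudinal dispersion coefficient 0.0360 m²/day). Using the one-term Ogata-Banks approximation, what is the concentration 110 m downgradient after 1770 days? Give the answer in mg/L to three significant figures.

3.42 mg/L

For a continuous step input, C/C₀ ≈ ½·erfc((x−vt)/(2√(Dt))).
vt = 0.0647 × 1770 = 114.519 m and 2√(Dt) = 2√(0.0360 × 1770) = 15.96 m.
Argument (x−vt)/(2√(Dt)) = (110 − 114.519)/15.96 = -0.2831; ½·erfc(-0.2831) = 0.6556.
C = 5.21 × 0.6556 = 3.42 mg/L.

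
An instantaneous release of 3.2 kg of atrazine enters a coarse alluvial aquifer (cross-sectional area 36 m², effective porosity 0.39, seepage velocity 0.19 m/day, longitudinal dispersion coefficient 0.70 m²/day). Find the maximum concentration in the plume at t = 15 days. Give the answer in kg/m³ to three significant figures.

The peak of an instantaneous 1D plume sits at x = vt; there the Gaussian factor is 1 and C_max = M/(n_e·A·√(4πDt)), where n_e·A is the pore area the mass is dissolved in.
√(4πDt) = √(4π × 0.70 × 15) = 11.49 m, so C_max = 3.2/(0.39 × 36 × 11.49) = 0.0198 kg/m³.

0.0198 kg/m³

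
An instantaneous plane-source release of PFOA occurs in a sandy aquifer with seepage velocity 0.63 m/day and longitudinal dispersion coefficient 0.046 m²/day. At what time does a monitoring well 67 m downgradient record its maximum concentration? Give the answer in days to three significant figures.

106 days

For the 1D instantaneous-source solution, setting ∂C/∂t = 0 at fixed x gives v²t² + 2Dt − x² = 0, so t = (√(D² + v²x²) − D)/v².
√(D² + v²x²) = √(0.046² + 0.63² × 67²) = 42.21; v² = 0.3969.
t = (42.21 − 0.046)/0.3969 = 106 days (vs. the pure-advection estimate x/v = 106 d).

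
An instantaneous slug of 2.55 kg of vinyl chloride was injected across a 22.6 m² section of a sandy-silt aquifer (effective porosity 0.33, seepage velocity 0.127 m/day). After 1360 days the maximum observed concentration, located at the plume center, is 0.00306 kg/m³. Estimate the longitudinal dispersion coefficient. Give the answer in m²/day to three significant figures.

At the plume center C_max = M/(n_e·A·√(4πDt)), so D = M²/(4πt·(n_e·A·C_max)²).
n_e·A·C_max = 0.33 × 22.6 × 0.00306 = 0.02282 kg/m.
D = 2.55²/(4π × 1360 × 0.02282²) = 0.731 m²/day.

0.731 m²/day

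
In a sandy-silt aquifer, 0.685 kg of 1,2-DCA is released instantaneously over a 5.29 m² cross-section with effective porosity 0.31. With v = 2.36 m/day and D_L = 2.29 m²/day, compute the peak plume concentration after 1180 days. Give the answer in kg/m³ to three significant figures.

The peak of an instantaneous 1D plume sits at x = vt; there the Gaussian factor is 1 and C_max = M/(n_e·A·√(4πDt)), where n_e·A is the pore area the mass is dissolved in.
√(4πDt) = √(4π × 2.29 × 1180) = 184.3 m, so C_max = 0.685/(0.31 × 5.29 × 184.3) = 0.00227 kg/m³.

0.00227 kg/m³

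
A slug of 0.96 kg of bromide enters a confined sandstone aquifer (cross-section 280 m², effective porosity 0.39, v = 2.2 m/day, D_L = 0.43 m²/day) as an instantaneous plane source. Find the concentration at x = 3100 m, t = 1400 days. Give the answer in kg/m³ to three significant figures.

For an instantaneous plane source, C(x,t) = M/(n_e·A·√(4πDt)) · exp(−(x−vt)²/(4Dt)), with n_e·A the pore (flow) area.
Plume center vt = 2.2 × 1400 = 3080 m, so the well at 3100 m is 20 m downgradient of the peak.
√(4πDt) = 86.98 m, giving peak height M/(n_e·A·√(4πDt)) = 0.96/(0.39 × 280 × 86.98) = 0.0001011 kg/m³.
(x−vt)²/(4Dt) = (20)²/(4 × 0.43 × 1400) = 0.1661; exp(−0.1661) = 0.8470.
C = 0.0001011 × 0.8470 = 8.56e-05 kg/m³.

8.56e-05 kg/m³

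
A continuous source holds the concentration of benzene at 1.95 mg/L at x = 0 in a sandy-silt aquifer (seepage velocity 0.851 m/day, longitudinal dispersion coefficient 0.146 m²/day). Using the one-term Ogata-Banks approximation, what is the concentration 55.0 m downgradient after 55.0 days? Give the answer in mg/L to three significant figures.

0.0398 mg/L

For a continuous step input, C/C₀ ≈ ½·erfc((x−vt)/(2√(Dt))).
vt = 0.851 × 55.0 = 46.805 m and 2√(Dt) = 2√(0.146 × 55.0) = 5.667 m.
Argument (x−vt)/(2√(Dt)) = (55.0 − 46.805)/5.667 = 1.446; ½·erfc(1.446) = 0.02043.
C = 1.95 × 0.02043 = 0.0398 mg/L.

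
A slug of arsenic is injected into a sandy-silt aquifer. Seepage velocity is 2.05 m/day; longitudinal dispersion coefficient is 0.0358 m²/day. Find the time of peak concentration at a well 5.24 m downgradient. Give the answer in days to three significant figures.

2.55 days

For the 1D instantaneous-source solution, setting ∂C/∂t = 0 at fixed x gives v²t² + 2Dt − x² = 0, so t = (√(D² + v²x²) − D)/v².
√(D² + v²x²) = √(0.0358² + 2.05² × 5.24²) = 10.74; v² = 4.2025.
t = (10.74 − 0.0358)/4.2025 = 2.55 days (vs. the pure-advection estimate x/v = 2.56 d).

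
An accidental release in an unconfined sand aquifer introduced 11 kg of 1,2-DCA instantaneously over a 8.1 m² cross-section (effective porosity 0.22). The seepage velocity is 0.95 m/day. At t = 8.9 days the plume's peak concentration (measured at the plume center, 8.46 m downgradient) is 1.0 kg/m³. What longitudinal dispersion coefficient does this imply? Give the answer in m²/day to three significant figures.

0.341 m²/day

At the plume center C_max = M/(n_e·A·√(4πDt)), so D = M²/(4πt·(n_e·A·C_max)²).
n_e·A·C_max = 0.22 × 8.1 × 1.0 = 1.782 kg/m.
D = 11²/(4π × 8.9 × 1.782²) = 0.341 m²/day.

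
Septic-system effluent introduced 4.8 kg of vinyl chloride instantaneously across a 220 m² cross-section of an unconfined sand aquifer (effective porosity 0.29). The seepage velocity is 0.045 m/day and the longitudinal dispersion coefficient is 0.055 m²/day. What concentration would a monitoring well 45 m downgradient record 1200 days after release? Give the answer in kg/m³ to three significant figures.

For an instantaneous plane source, C(x,t) = M/(n_e·A·√(4πDt)) · exp(−(x−vt)²/(4Dt)), with n_e·A the pore (flow) area.
Plume center vt = 0.045 × 1200 = 54 m, so the well at 45 m is 9 m upgradient of the peak.
√(4πDt) = 28.80 m, giving peak height M/(n_e·A·√(4πDt)) = 4.8/(0.29 × 220 × 28.80) = 0.002612 kg/m³.
(x−vt)²/(4Dt) = (-9)²/(4 × 0.055 × 1200) = 0.3068; exp(−0.3068) = 0.7358.
C = 0.002612 × 0.7358 = 0.00192 kg/m³.

0.00192 kg/m³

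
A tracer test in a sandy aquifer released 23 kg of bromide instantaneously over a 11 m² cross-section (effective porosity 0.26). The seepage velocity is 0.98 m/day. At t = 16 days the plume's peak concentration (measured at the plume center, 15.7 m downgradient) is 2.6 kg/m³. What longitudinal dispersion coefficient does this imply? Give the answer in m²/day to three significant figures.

0.0476 m²/day

At the plume center C_max = M/(n_e·A·√(4πDt)), so D = M²/(4πt·(n_e·A·C_max)²).
n_e·A·C_max = 0.26 × 11 × 2.6 = 7.436 kg/m.
D = 23²/(4π × 16 × 7.436²) = 0.0476 m²/day.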